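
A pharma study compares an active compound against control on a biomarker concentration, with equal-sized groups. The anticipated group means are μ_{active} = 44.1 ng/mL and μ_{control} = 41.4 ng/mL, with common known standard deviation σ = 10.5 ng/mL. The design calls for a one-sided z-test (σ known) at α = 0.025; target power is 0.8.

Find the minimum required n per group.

n = 238 per group

Standardized effect: d = |μ_{active} − μ_{control}| / σ = |44.1 − 41.4| / 10.5 = 0.2571
For power 0.8 need Φ(δ − z_{0.025}) = 0.8, so δ = z_{0.025} + z_{0.20} = 1.960 + 0.842 = 2.802.
δ = d·√(n/2) ⇒ n = 2(δ/d)² = 2 × (2.802 / 0.2571)² = 237.40.
Rounding up, n = 238 per group.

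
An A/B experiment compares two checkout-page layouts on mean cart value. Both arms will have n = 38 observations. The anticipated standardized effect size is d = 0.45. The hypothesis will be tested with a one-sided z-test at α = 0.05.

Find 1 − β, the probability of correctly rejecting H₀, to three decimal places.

Power ≈ 0.624

Noncentrality parameter: δ = d·√(n/2) = 0.45 × √(38/2) = 1.9615
One-sided α = 0.05 → critical value z_{0.05} = 1.645.
Power = Φ(δ − 1.645) = Φ(0.317) = 0.6242.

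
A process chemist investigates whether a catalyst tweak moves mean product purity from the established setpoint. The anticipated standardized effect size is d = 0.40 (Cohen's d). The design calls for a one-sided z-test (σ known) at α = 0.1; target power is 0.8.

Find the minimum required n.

n = 29

For power 0.8 need Φ(δ − z_{0.1}) = 0.8, so δ = z_{0.1} + z_{0.20} = 1.282 + 0.842 = 2.123.
δ = d·√n ⇒ n = (δ/d)² = (2.123 / 0.40)² = 28.17.
Rounding up, n = 29.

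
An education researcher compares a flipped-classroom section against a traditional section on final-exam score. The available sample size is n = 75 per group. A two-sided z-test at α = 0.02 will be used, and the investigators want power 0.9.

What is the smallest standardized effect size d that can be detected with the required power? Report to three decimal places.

Required noncentrality: δ = z_{0.01} + z_{0.10} = 2.326 + 1.282 = 3.608.
(Lower-tail contribution to power is negligible for δ > 0.)
δ = d·√(n/2) ⇒ d = δ/√(n/2) = 3.608/√(75/2) = 0.5892.

d ≈ 0.589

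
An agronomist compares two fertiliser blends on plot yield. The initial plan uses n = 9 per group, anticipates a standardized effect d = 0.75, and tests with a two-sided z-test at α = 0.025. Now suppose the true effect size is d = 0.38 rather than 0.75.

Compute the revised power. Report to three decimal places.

With d = 0.38: δ = d·√(n/2) = 0.38 × √(9/2) = 0.8061. Critical value z_{0.0125} = 2.241.
Revised power = Φ(δ − 2.241) + Φ(−δ − 2.241) = Φ(-1.435) + Φ(-3.048) = 0.0756 + 0.0012 = 0.0768.

Power ≈ 0.077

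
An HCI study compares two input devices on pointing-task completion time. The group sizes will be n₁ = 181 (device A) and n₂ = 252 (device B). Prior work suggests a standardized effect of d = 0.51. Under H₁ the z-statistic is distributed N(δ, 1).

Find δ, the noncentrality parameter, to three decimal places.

δ ≈ 5.234

The noncentrality parameter scales effect size by the design's sample-size factor: δ = d / √(1/n₁ + 1/n₂) = 0.51 / √(1/181 + 1/252) = 5.2344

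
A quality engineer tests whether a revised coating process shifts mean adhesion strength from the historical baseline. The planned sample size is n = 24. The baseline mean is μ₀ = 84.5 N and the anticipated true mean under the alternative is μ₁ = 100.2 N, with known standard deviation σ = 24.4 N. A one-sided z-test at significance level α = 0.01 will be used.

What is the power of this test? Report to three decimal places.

Standardized effect: d = |μ₁ − μ₀| / σ = |100.2 − 84.5| / 24.4 = 0.6434
Noncentrality parameter: δ = d·√n = 0.6434 × √24 = 3.1522
Critical value for a one-sided test at α = 0.01: z_α = 2.326.
Power = Φ(δ − 2.326) = Φ(0.826) = 0.7956.

Power ≈ 0.796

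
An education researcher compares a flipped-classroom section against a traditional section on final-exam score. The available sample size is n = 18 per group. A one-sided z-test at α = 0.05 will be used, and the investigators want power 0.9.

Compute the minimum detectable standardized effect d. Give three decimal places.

d ≈ 0.975

Need Φ(δ − 1.645) = 0.9, so δ = 1.645 + 1.282 = 2.926.
δ = d·√(n/2) ⇒ d = δ/√(n/2) = 2.926/√(18/2) = 0.9755.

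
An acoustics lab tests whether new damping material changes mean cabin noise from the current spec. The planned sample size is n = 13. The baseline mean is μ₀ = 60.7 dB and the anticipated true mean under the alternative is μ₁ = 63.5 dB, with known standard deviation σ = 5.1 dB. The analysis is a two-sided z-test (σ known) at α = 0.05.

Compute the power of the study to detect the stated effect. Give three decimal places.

Power ≈ 0.508

Standardized effect: d = |μ₁ − μ₀| / σ = |63.5 − 60.7| / 5.1 = 0.5490
Noncentrality parameter: δ = d·√n = 0.5490 × √13 = 1.9795
Critical value for a two-sided test at α = 0.05: z_{α/2} = 1.960.
Power = Φ(δ − 1.960) + Φ(−δ − 1.960) = Φ(0.020) + Φ(-3.939) = 0.5078 + 0.0000 = 0.5078.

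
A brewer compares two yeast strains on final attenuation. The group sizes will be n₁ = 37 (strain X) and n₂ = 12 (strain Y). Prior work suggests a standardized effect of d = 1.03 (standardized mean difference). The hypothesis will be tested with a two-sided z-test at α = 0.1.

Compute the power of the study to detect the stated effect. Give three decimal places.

Power ≈ 0.927

Noncentrality parameter: δ = d / √(1/n₁ + 1/n₂) = 1.03 / √(1/37 + 1/12) = 3.1005
Critical value for a two-sided test at α = 0.1: z_{α/2} = 1.645.
Power = Φ(δ − 1.645) + Φ(−δ − 1.645) = Φ(1.456) + Φ(-4.745) = 0.9273 + 0.0000 = 0.9273.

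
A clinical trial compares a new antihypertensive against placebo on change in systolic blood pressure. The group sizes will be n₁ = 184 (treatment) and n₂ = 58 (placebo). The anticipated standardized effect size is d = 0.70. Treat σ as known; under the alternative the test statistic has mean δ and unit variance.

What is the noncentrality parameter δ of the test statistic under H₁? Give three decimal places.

δ ≈ 4.649

δ = d / √(1/n₁ + 1/n₂) = 0.70 / √(1/184 + 1/58) = 4.6485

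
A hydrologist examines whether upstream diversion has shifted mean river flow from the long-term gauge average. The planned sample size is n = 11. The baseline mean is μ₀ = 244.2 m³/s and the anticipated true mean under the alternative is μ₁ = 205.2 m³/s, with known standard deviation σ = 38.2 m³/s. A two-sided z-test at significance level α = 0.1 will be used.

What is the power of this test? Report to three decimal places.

Power ≈ 0.959

Standardized effect: d = |μ₁ − μ₀| / σ = |205.2 − 244.2| / 38.2 = 1.0209
Noncentrality parameter: δ = d·√n = 1.0209 × √11 = 3.3861
Critical value for a two-sided test at α = 0.1: z_{α/2} = 1.645.
Power = Φ(δ − 1.645) + Φ(−δ − 1.645) = Φ(1.741) + Φ(-5.031) = 0.9592 + 0.0000 = 0.9592.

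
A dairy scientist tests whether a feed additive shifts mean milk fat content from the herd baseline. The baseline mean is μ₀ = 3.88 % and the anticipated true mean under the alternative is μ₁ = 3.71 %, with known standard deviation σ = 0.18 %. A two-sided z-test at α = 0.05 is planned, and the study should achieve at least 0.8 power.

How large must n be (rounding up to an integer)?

Standardized effect: d = |μ₁ − μ₀| / σ = |3.71 − 3.88| / 0.18 = 0.9444
For power 0.8 need Φ(δ − z_{0.025}) = 0.8, so δ = z_{0.025} + z_{0.20} = 1.960 + 0.842 = 2.802.
(For δ > 0 the lower-tail rejection region contributes negligibly to power, so the one-term inversion is standard.)
δ = d·√n ⇒ n = (δ/d)² = (2.802 / 0.9444)² = 8.80.
Round up to the next whole unit.

n = 9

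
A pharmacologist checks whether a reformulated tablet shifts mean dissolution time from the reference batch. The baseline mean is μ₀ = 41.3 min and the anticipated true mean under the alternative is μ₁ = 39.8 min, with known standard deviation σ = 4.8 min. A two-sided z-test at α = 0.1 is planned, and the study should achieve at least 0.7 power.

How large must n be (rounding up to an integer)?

n = 49

Standardized effect: d = |μ₁ − μ₀| / σ = |39.8 − 41.3| / 4.8 = 0.3125
Set Φ(δ − 1.645) = 0.7; then δ − 1.645 = Φ⁻¹(0.7) = 0.524, giving δ = 2.169.
(For δ > 0 the lower-tail rejection region contributes negligibly to power, so the one-term inversion is standard.)
δ = d·√n ⇒ n = (δ/d)² = (2.169 / 0.3125)² = 48.19.
Rounding up, n = 49.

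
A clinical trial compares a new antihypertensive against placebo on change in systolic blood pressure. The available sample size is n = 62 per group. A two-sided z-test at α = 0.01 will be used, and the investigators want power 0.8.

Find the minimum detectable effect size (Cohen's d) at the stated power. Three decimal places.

Required noncentrality: δ = z_{0.005} + z_{0.20} = 2.576 + 0.842 = 3.417.
(Lower-tail contribution to power is negligible for δ > 0.)
δ = d·√(n/2) ⇒ d = δ/√(n/2) = 3.417/√(62/2) = 0.6138.

d ≈ 0.614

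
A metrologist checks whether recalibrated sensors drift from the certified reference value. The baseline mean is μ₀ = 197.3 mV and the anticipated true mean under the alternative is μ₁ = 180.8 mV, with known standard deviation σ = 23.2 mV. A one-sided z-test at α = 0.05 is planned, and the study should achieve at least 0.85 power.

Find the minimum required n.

Standardized effect: d = |μ₁ − μ₀| / σ = |180.8 − 197.3| / 23.2 = 0.7112
For power 0.85 need Φ(δ − z_{0.05}) = 0.85, so δ = z_{0.05} + z_{0.15} = 1.645 + 1.036 = 2.681.
δ = d·√n ⇒ n = (δ/d)² = (2.681 / 0.7112)² = 14.21.
Round up to the next whole unit.

n = 15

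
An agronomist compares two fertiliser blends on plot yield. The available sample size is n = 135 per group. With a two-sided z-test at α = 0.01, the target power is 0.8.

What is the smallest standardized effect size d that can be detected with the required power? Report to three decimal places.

Need Φ(δ − 2.576) = 0.8, so δ = 2.576 + 0.842 = 3.417.
(The second rejection-region term Φ(−δ − z_{α/2}) is negligible and dropped.)
δ = d·√(n/2) ⇒ d = δ/√(n/2) = 3.417/√(135/2) = 0.4160.

d ≈ 0.416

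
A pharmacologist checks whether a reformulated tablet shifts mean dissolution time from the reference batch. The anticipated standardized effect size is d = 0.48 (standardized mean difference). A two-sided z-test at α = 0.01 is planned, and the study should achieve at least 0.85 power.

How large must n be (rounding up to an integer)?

Set Φ(δ − 2.576) = 0.85; then δ − 2.576 = Φ⁻¹(0.85) = 1.036, giving δ = 3.612.
(Ignoring the negligible lower-tail rejection probability gives the usual closed-form inversion.)
δ = d·√n ⇒ n = (δ/d)² = (3.612 / 0.48)² = 56.63.
Round up to the next whole unit.

n = 57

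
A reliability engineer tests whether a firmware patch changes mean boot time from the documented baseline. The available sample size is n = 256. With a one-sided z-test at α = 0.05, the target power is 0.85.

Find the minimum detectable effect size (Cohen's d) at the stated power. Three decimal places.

d ≈ 0.168

Need Φ(δ − 1.645) = 0.85, so δ = 1.645 + 1.036 = 2.681.
δ = d·√n ⇒ d = δ/√n = 2.681/√256 = 0.1676.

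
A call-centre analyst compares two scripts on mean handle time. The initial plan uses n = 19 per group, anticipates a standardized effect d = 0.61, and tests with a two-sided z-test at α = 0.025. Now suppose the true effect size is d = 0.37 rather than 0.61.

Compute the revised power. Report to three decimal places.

Power ≈ 0.136

With d = 0.37: δ = d·√(n/2) = 0.37 × √(19/2) = 1.1404. Critical value z_{0.0125} = 2.241.
Revised power = Φ(δ − 2.241) + Φ(−δ − 2.241) = Φ(-1.101) + Φ(-3.382) = 0.1355 + 0.0004 = 0.1358.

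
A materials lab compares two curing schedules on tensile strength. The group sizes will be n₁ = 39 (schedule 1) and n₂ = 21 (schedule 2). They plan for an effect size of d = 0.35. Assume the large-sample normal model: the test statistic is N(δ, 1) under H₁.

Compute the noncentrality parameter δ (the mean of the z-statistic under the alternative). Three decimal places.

The noncentrality parameter scales effect size by the design's sample-size factor: δ = d / √(1/n₁ + 1/n₂) = 0.35 / √(1/39 + 1/21) = 1.2931

δ ≈ 1.293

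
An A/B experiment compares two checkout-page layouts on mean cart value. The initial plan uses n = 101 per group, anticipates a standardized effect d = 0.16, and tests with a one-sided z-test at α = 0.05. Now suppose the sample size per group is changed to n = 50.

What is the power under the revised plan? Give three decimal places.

With n = 50 per group: δ = d·√(n/2) = 0.16 × √(50/2) = 0.8000. Critical value z_{0.05} = 1.645.
Revised power = Φ(δ − 1.645) = Φ(-0.845) = 0.1991.

Power ≈ 0.199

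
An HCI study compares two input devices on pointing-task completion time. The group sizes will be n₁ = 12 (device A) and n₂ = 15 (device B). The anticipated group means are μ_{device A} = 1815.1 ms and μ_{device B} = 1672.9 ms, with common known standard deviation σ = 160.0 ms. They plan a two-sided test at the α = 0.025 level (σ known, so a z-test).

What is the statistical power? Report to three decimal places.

Standardized effect: d = |μ_{device A} − μ_{device B}| / σ = |1815.1 − 1672.9| / 160.0 = 0.8887
Noncentrality parameter: δ = d / √(1/n₁ + 1/n₂) = 0.8887 / √(1/12 + 1/15) = 2.2947
Critical value for a two-sided test at α = 0.025: z_{α/2} = 2.241.
Power = Φ(δ − 2.241) + Φ(−δ − 2.241) = Φ(0.053) + Φ(-4.536) = 0.5213 + 0.0000 = 0.5213.

Power ≈ 0.521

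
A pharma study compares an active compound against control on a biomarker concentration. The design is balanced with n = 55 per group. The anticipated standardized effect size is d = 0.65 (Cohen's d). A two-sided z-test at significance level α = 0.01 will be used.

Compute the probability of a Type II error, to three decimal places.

Noncentrality parameter: δ = d·√(n/2) = 0.65 × √(55/2) = 3.4086
Critical value for a two-sided test at α = 0.01: z_{α/2} = 2.576.
Power = Φ(δ − 2.576) + Φ(−δ − 2.576) = Φ(0.833) + Φ(-5.984) = 0.7975 + 0.0000 = 0.7975.
Type II error: β = 1 − power = 1 − 0.7975 = 0.2025.

β ≈ 0.202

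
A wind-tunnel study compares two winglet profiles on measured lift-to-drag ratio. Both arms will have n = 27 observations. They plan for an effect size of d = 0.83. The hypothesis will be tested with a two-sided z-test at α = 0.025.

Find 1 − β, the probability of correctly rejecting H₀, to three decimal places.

Noncentrality parameter: δ = d·√(n/2) = 0.83 × √(27/2) = 3.0496
Two-sided α = 0.025 → critical value z_{0.0125} = 2.241.
Power = Φ(δ − 2.241) + Φ(−δ − 2.241) = Φ(0.808) + Φ(-5.291) = 0.7905 + 0.0000 = 0.7905.

Power ≈ 0.791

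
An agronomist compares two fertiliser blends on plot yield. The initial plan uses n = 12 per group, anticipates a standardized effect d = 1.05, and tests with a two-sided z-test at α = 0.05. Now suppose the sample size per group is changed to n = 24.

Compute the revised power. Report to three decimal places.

With n = 24 per group: δ = d·√(n/2) = 1.05 × √(24/2) = 3.6373. Critical value z_{0.025} = 1.960.
Revised power = Φ(δ − 1.960) + Φ(−δ − 1.960) = Φ(1.677) + Φ(-5.597) = 0.9533 + 0.0000 = 0.9533.

Power ≈ 0.953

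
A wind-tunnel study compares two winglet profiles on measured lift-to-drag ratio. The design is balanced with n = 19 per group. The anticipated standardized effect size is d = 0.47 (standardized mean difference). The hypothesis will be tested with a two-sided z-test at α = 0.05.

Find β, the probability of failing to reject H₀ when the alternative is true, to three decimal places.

Noncentrality parameter: δ = d·√(n/2) = 0.47 × √(19/2) = 1.4486
Two-sided α = 0.05 → critical value z_{0.025} = 1.960.
Power = Φ(δ − 1.960) + Φ(−δ − 1.960) = Φ(-0.511) + Φ(-3.409) = 0.3046 + 0.0003 = 0.3049.
Type II error: β = 1 − power = 1 − 0.3049 = 0.6951.

β ≈ 0.695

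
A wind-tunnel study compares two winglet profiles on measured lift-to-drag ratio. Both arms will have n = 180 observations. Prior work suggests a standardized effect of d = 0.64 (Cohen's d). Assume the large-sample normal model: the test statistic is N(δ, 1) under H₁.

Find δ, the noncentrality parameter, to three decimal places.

The noncentrality parameter scales effect size by the design's sample-size factor: δ = d·√(n/2) = 0.64 × √(180/2) = 6.0716

δ ≈ 6.072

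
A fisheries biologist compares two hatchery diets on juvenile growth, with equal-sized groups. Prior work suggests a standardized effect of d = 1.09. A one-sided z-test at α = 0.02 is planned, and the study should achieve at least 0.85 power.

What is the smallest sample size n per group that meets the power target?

Set Φ(δ − 2.054) = 0.85; then δ − 2.054 = Φ⁻¹(0.85) = 1.036, giving δ = 3.090.
δ = d·√(n/2) ⇒ n = 2(δ/d)² = 2 × (3.090 / 1.09)² = 16.07.
Rounding up, n = 17 per group.

n = 17 per group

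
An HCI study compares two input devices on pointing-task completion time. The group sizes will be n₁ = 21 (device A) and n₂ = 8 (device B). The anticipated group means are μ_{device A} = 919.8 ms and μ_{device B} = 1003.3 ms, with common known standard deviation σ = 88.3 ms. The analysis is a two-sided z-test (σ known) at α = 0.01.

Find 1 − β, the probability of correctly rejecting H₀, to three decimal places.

Standardized effect: d = |μ_{device A} − μ_{device B}| / σ = |919.8 − 1003.3| / 88.3 = 0.9456
Noncentrality parameter: δ = d / √(1/n₁ + 1/n₂) = 0.9456 / √(1/21 + 1/8) = 2.2760
Two-sided α = 0.01 → critical value z_{0.005} = 2.576.
Power = Φ(δ − 2.576) + Φ(−δ − 2.576) = Φ(-0.300) + Φ(-4.852) = 0.3822 + 0.0000 = 0.3822.

Power ≈ 0.382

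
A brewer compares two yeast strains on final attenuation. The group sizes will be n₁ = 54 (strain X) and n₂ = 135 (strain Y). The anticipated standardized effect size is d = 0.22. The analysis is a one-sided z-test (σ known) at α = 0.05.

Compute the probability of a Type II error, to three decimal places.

Noncentrality parameter: δ = d / √(1/n₁ + 1/n₂) = 0.22 / √(1/54 + 1/135) = 1.3663
Critical value for a one-sided test at α = 0.05: z_α = 1.645.
Power = P(Z > 1.645 − δ) = Φ(-0.279) = 0.3903.
Type II error: β = 1 − power = 1 − 0.3903 = 0.6097.

β ≈ 0.610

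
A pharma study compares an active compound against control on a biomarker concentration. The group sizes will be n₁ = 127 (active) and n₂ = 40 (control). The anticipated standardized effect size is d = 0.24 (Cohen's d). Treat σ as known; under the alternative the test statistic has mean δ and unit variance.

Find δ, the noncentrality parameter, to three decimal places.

The noncentrality parameter scales effect size by the design's sample-size factor: δ = d / √(1/n₁ + 1/n₂) = 0.24 / √(1/127 + 1/40) = 1.3237

δ ≈ 1.324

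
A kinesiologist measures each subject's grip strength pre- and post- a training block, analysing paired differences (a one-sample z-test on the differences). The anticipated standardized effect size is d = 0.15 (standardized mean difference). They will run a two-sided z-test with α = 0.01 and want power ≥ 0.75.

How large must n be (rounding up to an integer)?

n = 470

Set Φ(δ − 2.576) = 0.75; then δ − 2.576 = Φ⁻¹(0.75) = 0.674, giving δ = 3.250.
(Ignoring the negligible lower-tail rejection probability gives the usual closed-form inversion.)
δ = d·√n ⇒ n = (δ/d)² = (3.250 / 0.15)² = 469.54.
Round up to the next whole unit.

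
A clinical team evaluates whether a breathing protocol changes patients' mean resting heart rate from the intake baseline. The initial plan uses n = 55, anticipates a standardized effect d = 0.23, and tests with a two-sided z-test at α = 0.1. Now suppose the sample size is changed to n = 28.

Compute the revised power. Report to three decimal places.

Power ≈ 0.337

With n = 28: δ = d·√n = 0.23 × √28 = 1.2170. Critical value z_{0.05} = 1.645.
Revised power = Φ(δ − 1.645) + Φ(−δ − 1.645) = Φ(-0.428) + Φ(-2.862) = 0.3344 + 0.0021 = 0.3365.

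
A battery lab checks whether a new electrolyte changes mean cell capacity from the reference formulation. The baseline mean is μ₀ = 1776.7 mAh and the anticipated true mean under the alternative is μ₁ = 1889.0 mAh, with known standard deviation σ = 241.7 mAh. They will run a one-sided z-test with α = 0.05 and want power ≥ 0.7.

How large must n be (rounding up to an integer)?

n = 22

Standardized effect: d = |μ₁ − μ₀| / σ = |1889.0 − 1776.7| / 241.7 = 0.4646
Set Φ(δ − 1.645) = 0.7; then δ − 1.645 = Φ⁻¹(0.7) = 0.524, giving δ = 2.169.
δ = d·√n ⇒ n = (δ/d)² = (2.169 / 0.4646)² = 21.80.
Round up to the next whole unit.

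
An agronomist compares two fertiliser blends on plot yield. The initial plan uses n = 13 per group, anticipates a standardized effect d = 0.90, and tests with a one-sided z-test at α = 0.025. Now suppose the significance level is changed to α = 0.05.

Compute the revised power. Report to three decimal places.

Power ≈ 0.742

δ = d·√(n/2) = 0.90 × √(13/2) = 2.2946 (unchanged). New critical value: z_{0.05} = 1.645.
Revised power = Φ(δ − 1.645) = Φ(0.650) = 0.7421.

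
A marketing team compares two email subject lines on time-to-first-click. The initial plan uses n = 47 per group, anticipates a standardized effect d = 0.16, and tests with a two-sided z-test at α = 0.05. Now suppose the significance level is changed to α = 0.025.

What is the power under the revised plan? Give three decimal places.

Power ≈ 0.073

δ = d·√(n/2) = 0.16 × √(47/2) = 0.7756 (unchanged). New critical value: z_{0.0125} = 2.241.
Revised power = Φ(δ − 2.241) + Φ(−δ − 2.241) = Φ(-1.466) + Φ(-3.017) = 0.0714 + 0.0013 = 0.0726.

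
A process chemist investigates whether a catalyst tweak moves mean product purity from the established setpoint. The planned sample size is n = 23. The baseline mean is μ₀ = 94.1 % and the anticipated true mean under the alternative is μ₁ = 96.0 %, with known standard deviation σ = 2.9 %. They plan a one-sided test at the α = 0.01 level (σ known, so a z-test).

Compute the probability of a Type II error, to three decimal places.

Standardized effect: d = |μ₁ − μ₀| / σ = |96.0 − 94.1| / 2.9 = 0.6552
Noncentrality parameter: δ = d·√n = 0.6552 × √23 = 3.1421
One-sided α = 0.01 → critical value z_{0.01} = 2.326.
Power = P(Z > 2.326 − δ) = Φ(0.816) = 0.7927.
Type II error: β = 1 − power = 1 − 0.7927 = 0.2073.

β ≈ 0.207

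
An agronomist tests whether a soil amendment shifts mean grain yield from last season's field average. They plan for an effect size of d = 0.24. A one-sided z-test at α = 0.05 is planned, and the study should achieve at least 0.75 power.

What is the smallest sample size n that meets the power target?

For power 0.75 need Φ(δ − z_{0.05}) = 0.75, so δ = z_{0.05} + z_{0.25} = 1.645 + 0.674 = 2.319.
δ = d·√n ⇒ n = (δ/d)² = (2.319 / 0.24)² = 93.39.
Rounding up, n = 94.

n = 94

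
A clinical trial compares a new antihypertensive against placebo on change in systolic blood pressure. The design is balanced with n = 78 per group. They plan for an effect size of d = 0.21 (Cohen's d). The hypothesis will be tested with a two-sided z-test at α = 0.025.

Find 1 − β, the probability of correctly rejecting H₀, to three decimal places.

Power ≈ 0.176

Noncentrality parameter: δ = d·√(n/2) = 0.21 × √(78/2) = 1.3114
Two-sided α = 0.025 → critical value z_{0.0125} = 2.241.
Power = Φ(δ − 2.241) + Φ(−δ − 2.241) = Φ(-0.930) + Φ(-3.553) = 0.1762 + 0.0002 = 0.1764.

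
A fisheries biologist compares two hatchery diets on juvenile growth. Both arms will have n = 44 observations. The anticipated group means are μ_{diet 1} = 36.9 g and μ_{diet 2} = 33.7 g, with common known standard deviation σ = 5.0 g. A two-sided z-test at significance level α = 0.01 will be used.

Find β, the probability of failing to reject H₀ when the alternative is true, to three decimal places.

β ≈ 0.335

Standardized effect: d = |μ_{diet 1} − μ_{diet 2}| / σ = |36.9 − 33.7| / 5.0 = 0.6400
Noncentrality parameter: δ = d·√(n/2) = 0.6400 × √(44/2) = 3.0019
Two-sided α = 0.01 → critical value z_{0.005} = 2.576.
Power = Φ(δ − 2.576) + Φ(−δ − 2.576) = Φ(0.426) + Φ(-5.578) = 0.6650 + 0.0000 = 0.6650.
Type II error: β = 1 − power = 1 − 0.6650 = 0.3350.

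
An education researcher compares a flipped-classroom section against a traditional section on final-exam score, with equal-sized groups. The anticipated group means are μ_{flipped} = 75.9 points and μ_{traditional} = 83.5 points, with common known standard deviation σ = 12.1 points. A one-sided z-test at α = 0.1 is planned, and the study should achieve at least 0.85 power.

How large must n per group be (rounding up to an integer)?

n = 28 per group

Standardized effect: d = |μ_{flipped} − μ_{traditional}| / σ = |75.9 − 83.5| / 12.1 = 0.6281
For power 0.85 need Φ(δ − z_{0.1}) = 0.85, so δ = z_{0.1} + z_{0.15} = 1.282 + 1.036 = 2.318.
δ = d·√(n/2) ⇒ n = 2(δ/d)² = 2 × (2.318 / 0.6281)² = 27.24.
Round up to the next whole unit.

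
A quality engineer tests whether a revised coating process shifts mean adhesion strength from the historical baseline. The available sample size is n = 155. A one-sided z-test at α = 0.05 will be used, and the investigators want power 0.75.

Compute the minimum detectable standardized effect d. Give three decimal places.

d ≈ 0.186

Need Φ(δ − 1.645) = 0.75, so δ = 1.645 + 0.674 = 2.319.
δ = d·√n ⇒ d = δ/√n = 2.319/√155 = 0.1863.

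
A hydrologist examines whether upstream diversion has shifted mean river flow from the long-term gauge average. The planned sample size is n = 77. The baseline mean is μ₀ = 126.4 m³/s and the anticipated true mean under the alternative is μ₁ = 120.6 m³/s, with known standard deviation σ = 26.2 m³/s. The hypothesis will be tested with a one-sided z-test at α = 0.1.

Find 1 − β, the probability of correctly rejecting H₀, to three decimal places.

Standardized effect: d = |μ₁ − μ₀| / σ = |120.6 − 126.4| / 26.2 = 0.2214
Noncentrality parameter: δ = d·√n = 0.2214 × √77 = 1.9425
Critical value for a one-sided test at α = 0.1: z_α = 1.282.
Power = Φ(δ − 1.282) = Φ(0.661) = 0.7457.

Power ≈ 0.746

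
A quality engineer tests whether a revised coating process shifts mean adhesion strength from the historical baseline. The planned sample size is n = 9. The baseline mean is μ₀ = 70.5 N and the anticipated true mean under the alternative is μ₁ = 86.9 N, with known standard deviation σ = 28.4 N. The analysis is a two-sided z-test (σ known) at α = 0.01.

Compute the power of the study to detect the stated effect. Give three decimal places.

Power ≈ 0.200

Standardized effect: d = |μ₁ − μ₀| / σ = |86.9 − 70.5| / 28.4 = 0.5775
Noncentrality parameter: λ = d·√n = 0.5775 × √9 = 1.7324
Two-sided α = 0.01 → critical value z_{0.005} = 2.576.
Power = Φ(λ − 2.576) + Φ(−λ − 2.576) = Φ(-0.843) + Φ(-4.308) = 0.1995 + 0.0000 = 0.1995.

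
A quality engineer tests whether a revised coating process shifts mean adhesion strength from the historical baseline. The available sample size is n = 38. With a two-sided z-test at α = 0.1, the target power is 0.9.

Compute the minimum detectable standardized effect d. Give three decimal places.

d ≈ 0.475

Required noncentrality: δ = z_{0.05} + z_{0.10} = 1.645 + 1.282 = 2.926.
(The second rejection-region term Φ(−δ − z_{α/2}) is negligible and dropped.)
δ = d·√n ⇒ d = δ/√n = 2.926/√38 = 0.4747.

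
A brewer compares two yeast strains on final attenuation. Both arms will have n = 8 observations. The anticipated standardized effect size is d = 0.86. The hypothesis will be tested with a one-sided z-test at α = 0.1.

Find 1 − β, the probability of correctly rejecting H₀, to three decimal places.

Noncentrality parameter: δ = d·√(n/2) = 0.86 × √(8/2) = 1.7200
Critical value for a one-sided test at α = 0.1: z_α = 1.282.
Power = Φ(δ − 1.282) = Φ(0.438) = 0.6695.

Power ≈ 0.669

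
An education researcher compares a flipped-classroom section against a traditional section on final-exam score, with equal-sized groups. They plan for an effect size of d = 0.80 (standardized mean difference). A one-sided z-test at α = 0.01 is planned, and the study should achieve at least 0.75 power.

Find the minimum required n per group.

n = 29 per group

For power 0.75 need Φ(δ − z_{0.01}) = 0.75, so δ = z_{0.01} + z_{0.25} = 2.326 + 0.674 = 3.001.
δ = d·√(n/2) ⇒ n = 2(δ/d)² = 2 × (3.001 / 0.80)² = 28.14.
Rounding up, n = 29 per group.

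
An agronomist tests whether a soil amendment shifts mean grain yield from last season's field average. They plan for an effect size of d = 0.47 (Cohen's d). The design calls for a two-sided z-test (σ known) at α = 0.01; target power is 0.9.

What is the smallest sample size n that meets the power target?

n = 68

For power 0.9 need Φ(δ − z_{0.005}) = 0.9, so δ = z_{0.005} + z_{0.10} = 2.576 + 1.282 = 3.857.
(Ignoring the negligible lower-tail rejection probability gives the usual closed-form inversion.)
δ = d·√n ⇒ n = (δ/d)² = (3.857 / 0.47)² = 67.36.
Round up to the next whole unit.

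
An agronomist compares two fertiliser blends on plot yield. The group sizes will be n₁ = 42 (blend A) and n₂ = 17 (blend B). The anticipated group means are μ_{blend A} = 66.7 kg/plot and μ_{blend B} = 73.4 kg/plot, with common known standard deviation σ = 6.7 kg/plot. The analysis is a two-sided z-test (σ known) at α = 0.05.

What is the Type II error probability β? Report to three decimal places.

β ≈ 0.064

Standardized effect: d = |μ_{blend A} − μ_{blend B}| / σ = |66.7 − 73.4| / 6.7 = 1.0000
Noncentrality parameter: δ = d / √(1/n₁ + 1/n₂) = 1.0000 / √(1/42 + 1/17) = 3.4787
Two-sided α = 0.05 → critical value z_{0.025} = 1.960.
Power = Φ(δ − 1.960) + Φ(−δ − 1.960) = Φ(1.519) + Φ(-5.439) = 0.9356 + 0.0000 = 0.9356.
Type II error: β = 1 − power = 1 − 0.9356 = 0.0644.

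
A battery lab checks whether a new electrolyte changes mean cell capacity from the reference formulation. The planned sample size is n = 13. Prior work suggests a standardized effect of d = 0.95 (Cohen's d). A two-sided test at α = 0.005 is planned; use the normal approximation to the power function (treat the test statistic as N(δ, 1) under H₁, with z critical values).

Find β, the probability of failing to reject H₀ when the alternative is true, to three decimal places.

β ≈ 0.268

Noncentrality parameter: δ = d·√n = 0.95 × √13 = 3.4253
Critical value for a two-sided test at α = 0.005: z_{α/2} = 2.807.
Power = Φ(δ − 2.807) + Φ(−δ − 2.807) = Φ(0.618) + Φ(-6.232) = 0.7318 + 0.0000 = 0.7318.
Type II error: β = 1 − power = 1 − 0.7318 = 0.2682.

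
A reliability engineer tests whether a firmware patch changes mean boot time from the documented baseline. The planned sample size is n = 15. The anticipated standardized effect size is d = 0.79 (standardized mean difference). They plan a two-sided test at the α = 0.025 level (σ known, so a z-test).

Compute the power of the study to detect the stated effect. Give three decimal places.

Noncentrality parameter: δ = d·√n = 0.79 × √15 = 3.0597
Two-sided α = 0.025 → critical value z_{0.0125} = 2.241.
Power = Φ(δ − 2.241) + Φ(−δ − 2.241) = Φ(0.818) + Φ(-5.301) = 0.7934 + 0.0000 = 0.7934.

Power ≈ 0.793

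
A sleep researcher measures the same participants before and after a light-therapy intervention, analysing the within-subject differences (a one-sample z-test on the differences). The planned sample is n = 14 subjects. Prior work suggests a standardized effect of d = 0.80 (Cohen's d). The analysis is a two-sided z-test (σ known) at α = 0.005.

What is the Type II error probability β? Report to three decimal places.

β ≈ 0.426

Noncentrality parameter: δ = d·√n = 0.80 × √14 = 2.9933
Two-sided α = 0.005 → critical value z_{0.0025} = 2.807.
Power = Φ(δ − 2.807) + Φ(−δ − 2.807) = Φ(0.186) + Φ(-5.800) = 0.5739 + 0.0000 = 0.5739.
Type II error: β = 1 − power = 1 − 0.5739 = 0.4261.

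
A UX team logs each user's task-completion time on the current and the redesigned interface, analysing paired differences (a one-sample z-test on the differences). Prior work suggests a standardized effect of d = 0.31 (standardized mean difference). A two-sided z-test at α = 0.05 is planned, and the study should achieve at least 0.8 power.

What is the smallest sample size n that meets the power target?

n = 82

For power 0.8 need Φ(δ − z_{0.025}) = 0.8, so δ = z_{0.025} + z_{0.20} = 1.960 + 0.842 = 2.802.
(Ignoring the negligible lower-tail rejection probability gives the usual closed-form inversion.)
δ = d·√n ⇒ n = (δ/d)² = (2.802 / 0.31)² = 81.67.
Rounding up, n = 82.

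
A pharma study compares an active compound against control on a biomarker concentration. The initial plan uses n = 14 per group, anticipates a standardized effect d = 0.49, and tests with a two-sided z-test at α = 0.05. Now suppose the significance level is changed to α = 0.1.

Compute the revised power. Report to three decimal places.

δ = d·√(n/2) = 0.49 × √(14/2) = 1.2964 (unchanged). New critical value: z_{0.05} = 1.645.
Revised power = Φ(δ − 1.645) + Φ(−δ − 1.645) = Φ(-0.348) + Φ(-2.941) = 0.3638 + 0.0016 = 0.3654.

Power ≈ 0.365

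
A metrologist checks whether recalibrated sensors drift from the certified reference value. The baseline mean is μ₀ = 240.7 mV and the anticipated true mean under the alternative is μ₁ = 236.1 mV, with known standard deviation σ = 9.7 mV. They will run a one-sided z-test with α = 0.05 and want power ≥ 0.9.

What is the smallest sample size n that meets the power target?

Standardized effect: d = |μ₁ − μ₀| / σ = |236.1 − 240.7| / 9.7 = 0.4742
Set Φ(δ − 1.645) = 0.9; then δ − 1.645 = Φ⁻¹(0.9) = 1.282, giving δ = 2.926.
δ = d·√n ⇒ n = (δ/d)² = (2.926 / 0.4742)² = 38.08.
Round up to the next whole unit.

n = 39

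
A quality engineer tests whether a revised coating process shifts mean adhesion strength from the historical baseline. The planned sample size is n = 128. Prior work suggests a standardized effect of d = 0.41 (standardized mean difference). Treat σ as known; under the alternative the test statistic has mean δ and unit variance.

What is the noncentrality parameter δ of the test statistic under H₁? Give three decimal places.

The noncentrality parameter scales effect size by the design's sample-size factor: δ = d·√n = 0.41 × √128 = 4.6386

δ ≈ 4.639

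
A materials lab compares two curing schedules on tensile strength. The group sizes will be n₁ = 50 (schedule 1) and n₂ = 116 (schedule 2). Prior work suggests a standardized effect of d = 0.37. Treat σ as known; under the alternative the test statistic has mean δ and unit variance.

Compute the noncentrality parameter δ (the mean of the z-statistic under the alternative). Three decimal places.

δ ≈ 2.187

The noncentrality parameter scales effect size by the design's sample-size factor: δ = d / √(1/n₁ + 1/n₂) = 0.37 / √(1/50 + 1/116) = 2.1871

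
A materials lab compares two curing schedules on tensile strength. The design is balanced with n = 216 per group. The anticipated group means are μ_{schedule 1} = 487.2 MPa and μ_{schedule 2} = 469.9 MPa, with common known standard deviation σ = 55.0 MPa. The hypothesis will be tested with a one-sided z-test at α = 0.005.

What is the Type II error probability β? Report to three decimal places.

Standardized effect: d = |μ_{schedule 1} − μ_{schedule 2}| / σ = |487.2 − 469.9| / 55.0 = 0.3145
Noncentrality parameter: δ = d·√(n/2) = 0.3145 × √(216/2) = 3.2689
Critical value for a one-sided test at α = 0.005: z_α = 2.576.
Power = Φ(δ − 2.576) = Φ(0.693) = 0.7559.
Type II error: β = 1 − power = 1 − 0.7559 = 0.2441.

β ≈ 0.244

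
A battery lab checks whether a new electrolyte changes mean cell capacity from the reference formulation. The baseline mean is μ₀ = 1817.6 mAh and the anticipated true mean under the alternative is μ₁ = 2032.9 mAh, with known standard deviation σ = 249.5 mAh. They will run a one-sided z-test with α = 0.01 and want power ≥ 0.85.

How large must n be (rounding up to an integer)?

Standardized effect: d = |μ₁ − μ₀| / σ = |2032.9 − 1817.6| / 249.5 = 0.8629
Set Φ(δ − 2.326) = 0.85; then δ − 2.326 = Φ⁻¹(0.85) = 1.036, giving δ = 3.363.
δ = d·√n ⇒ n = (δ/d)² = (3.363 / 0.8629)² = 15.19.
Rounding up, n = 16.

n = 16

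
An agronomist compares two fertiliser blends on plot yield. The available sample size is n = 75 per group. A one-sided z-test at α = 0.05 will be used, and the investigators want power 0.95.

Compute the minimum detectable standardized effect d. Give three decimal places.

Need Φ(δ − 1.645) = 0.95, so δ = 1.645 + 1.645 = 3.290.
δ = d·√(n/2) ⇒ d = δ/√(n/2) = 3.290/√(75/2) = 0.5372.

d ≈ 0.537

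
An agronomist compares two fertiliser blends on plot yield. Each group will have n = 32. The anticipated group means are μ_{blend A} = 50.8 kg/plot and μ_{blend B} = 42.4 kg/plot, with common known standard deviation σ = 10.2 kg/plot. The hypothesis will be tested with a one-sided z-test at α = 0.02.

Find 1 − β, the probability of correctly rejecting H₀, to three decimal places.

Standardized effect: d = |μ_{blend A} − μ_{blend B}| / σ = |50.8 − 42.4| / 10.2 = 0.8235
Noncentrality parameter: δ = d·√(n/2) = 0.8235 × √(32/2) = 3.2941
One-sided α = 0.02 → critical value z_{0.02} = 2.054.
Power = Φ(δ − 2.054) = Φ(1.240) = 0.8926.

Power ≈ 0.893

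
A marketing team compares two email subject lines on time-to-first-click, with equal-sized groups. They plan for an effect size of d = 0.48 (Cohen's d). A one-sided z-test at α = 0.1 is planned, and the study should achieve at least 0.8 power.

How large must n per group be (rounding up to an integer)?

Set Φ(δ − 1.282) = 0.8; then δ − 1.282 = Φ⁻¹(0.8) = 0.842, giving δ = 2.123.
δ = d·√(n/2) ⇒ n = 2(δ/d)² = 2 × (2.123 / 0.48)² = 39.13.
Rounding up, n = 40 per group.

n = 40 per group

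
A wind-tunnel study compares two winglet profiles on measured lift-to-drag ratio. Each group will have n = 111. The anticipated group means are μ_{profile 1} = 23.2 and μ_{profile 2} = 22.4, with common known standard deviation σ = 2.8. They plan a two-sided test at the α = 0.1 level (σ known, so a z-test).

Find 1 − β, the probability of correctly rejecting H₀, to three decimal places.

Standardized effect: d = |μ_{profile 1} − μ_{profile 2}| / σ = |23.2 − 22.4| / 2.8 = 0.2857
Noncentrality parameter: δ = d·√(n/2) = 0.2857 × √(111/2) = 2.1285
Two-sided α = 0.1 → critical value z_{0.05} = 1.645.
Power = Φ(δ − 1.645) + Φ(−δ − 1.645) = Φ(0.484) + Φ(-3.773) = 0.6857 + 0.0001 = 0.6858.

Power ≈ 0.686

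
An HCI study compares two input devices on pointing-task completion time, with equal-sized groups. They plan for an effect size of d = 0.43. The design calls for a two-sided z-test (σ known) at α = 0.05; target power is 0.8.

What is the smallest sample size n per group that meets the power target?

For power 0.8 need Φ(δ − z_{0.025}) = 0.8, so δ = z_{0.025} + z_{0.20} = 1.960 + 0.842 = 2.802.
(For δ > 0 the lower-tail rejection region contributes negligibly to power, so the one-term inversion is standard.)
δ = d·√(n/2) ⇒ n = 2(δ/d)² = 2 × (2.802 / 0.43)² = 84.90.
Round up to the next whole unit.

n = 85 per group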